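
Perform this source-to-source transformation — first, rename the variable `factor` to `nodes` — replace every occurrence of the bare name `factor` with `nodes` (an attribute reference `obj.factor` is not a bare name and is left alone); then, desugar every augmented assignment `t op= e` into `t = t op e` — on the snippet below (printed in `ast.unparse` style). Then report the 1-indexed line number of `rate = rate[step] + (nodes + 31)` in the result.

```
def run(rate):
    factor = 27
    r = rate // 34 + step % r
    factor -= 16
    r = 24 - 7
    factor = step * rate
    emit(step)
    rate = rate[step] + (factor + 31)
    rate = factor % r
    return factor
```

Transformed code:
def run(rate):
    nodes = 27
    r = rate // 34 + step % r
    nodes = nodes - 16
    r = 24 - 7
    nodes = step * rate
    emit(step)
    rate = rate[step] + (nodes + 31)
    rate = nodes % r
    return nodes

8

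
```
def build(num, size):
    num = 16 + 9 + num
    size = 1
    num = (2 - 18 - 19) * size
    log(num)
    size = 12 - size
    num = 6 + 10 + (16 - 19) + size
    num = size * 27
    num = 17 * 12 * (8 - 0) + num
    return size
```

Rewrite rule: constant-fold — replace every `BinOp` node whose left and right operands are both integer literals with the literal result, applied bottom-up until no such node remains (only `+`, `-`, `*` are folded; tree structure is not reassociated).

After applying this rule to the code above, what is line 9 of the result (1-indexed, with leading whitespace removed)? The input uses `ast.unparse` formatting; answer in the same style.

Transformed code:
def build(num, size):
    num = 25 + num
    size = 1
    num = -35 * size
    log(num)
    size = 12 - size
    num = 13 + size
    num = size * 27
    num = 1632 + num
    return size

num = 1632 + num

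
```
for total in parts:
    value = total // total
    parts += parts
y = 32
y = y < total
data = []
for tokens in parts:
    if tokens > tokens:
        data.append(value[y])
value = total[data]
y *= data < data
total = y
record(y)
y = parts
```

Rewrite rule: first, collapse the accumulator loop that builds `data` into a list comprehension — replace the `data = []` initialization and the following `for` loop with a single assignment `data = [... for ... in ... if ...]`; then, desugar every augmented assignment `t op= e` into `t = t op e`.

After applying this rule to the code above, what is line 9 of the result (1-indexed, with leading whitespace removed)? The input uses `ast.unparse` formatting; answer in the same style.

total = y

Transformed code:
for total in parts:
    value = total // total
    parts = parts + parts
y = 32
y = y < total
data = [value[y] for tokens in parts if tokens > tokens]
value = total[data]
y = y * (data < data)
total = y
record(y)
y = parts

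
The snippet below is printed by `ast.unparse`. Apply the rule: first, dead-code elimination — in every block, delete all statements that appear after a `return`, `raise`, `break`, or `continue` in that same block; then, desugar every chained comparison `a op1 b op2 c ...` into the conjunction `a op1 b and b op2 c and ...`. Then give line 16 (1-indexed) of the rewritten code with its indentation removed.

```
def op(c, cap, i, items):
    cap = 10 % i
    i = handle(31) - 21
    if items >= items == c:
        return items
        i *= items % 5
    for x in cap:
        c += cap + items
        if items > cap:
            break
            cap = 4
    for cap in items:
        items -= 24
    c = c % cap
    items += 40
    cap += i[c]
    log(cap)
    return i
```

Transformed code:
def op(c, cap, i, items):
    cap = 10 % i
    i = handle(31) - 21
    if items >= items and items == c:
        return items
    for x in cap:
        c += cap + items
        if items > cap:
            break
    for cap in items:
        items -= 24
    c = c % cap
    items += 40
    cap += i[c]
    log(cap)
    return i

return i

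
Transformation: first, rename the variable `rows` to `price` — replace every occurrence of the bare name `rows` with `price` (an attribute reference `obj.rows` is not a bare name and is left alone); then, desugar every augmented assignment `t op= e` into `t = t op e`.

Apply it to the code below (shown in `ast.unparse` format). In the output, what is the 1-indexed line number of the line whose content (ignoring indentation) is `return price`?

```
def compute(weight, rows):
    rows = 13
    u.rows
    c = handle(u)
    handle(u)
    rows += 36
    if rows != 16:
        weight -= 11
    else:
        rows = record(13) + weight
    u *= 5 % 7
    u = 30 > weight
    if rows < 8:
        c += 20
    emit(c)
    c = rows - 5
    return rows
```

17

Transformed code:
def compute(weight, price):
    price = 13
    u.rows
    c = handle(u)
    handle(u)
    price = price + 36
    if price != 16:
        weight = weight - 11
    else:
        price = record(13) + weight
    u = u * (5 % 7)
    u = 30 > weight
    if price < 8:
        c = c + 20
    emit(c)
    c = price - 5
    return price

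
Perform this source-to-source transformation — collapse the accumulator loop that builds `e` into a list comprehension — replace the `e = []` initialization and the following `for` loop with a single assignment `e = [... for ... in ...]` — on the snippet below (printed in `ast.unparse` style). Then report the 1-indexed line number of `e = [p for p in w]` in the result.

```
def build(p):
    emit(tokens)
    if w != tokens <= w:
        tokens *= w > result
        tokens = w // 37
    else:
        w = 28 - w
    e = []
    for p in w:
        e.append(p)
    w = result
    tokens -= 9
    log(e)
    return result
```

Transformed code:
def build(p):
    emit(tokens)
    if w != tokens <= w:
        tokens *= w > result
        tokens = w // 37
    else:
        w = 28 - w
    e = [p for p in w]
    w = result
    tokens -= 9
    log(e)
    return result

8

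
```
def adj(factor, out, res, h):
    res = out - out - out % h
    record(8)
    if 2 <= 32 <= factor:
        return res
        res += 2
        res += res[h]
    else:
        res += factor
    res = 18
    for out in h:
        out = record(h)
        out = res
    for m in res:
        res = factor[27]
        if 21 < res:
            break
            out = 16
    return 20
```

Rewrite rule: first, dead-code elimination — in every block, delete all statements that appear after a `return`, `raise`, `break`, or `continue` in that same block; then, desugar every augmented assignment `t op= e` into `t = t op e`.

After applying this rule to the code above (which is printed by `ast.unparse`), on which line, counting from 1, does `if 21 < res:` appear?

Transformed code:
def adj(factor, out, res, h):
    res = out - out - out % h
    record(8)
    if 2 <= 32 <= factor:
        return res
    else:
        res = res + factor
    res = 18
    for out in h:
        out = record(h)
        out = res
    for m in res:
        res = factor[27]
        if 21 < res:
            break
    return 20

14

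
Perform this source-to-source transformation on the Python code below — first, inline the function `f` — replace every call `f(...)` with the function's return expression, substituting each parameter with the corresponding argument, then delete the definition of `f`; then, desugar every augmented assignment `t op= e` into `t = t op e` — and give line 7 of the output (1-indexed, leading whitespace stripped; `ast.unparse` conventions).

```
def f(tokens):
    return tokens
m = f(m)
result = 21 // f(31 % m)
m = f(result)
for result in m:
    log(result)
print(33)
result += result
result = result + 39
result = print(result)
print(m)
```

Transformed code:
m = m
result = 21 // (31 % m)
m = result
for result in m:
    log(result)
print(33)
result = result + result
result = result + 39
result = print(result)
print(m)

result = result + result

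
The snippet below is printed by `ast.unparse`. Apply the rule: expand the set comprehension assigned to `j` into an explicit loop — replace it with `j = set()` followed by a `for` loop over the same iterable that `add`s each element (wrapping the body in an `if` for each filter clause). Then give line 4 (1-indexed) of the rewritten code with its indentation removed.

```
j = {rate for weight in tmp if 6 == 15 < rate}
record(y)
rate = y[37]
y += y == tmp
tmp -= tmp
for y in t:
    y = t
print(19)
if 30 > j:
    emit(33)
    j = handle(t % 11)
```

j.add(rate)

Transformed code:
j = set()
for weight in tmp:
    if 6 == 15 < rate:
        j.add(rate)
record(y)
rate = y[37]
y += y == tmp
tmp -= tmp
for y in t:
    y = t
print(19)
if 30 > j:
    emit(33)
    j = handle(t % 11)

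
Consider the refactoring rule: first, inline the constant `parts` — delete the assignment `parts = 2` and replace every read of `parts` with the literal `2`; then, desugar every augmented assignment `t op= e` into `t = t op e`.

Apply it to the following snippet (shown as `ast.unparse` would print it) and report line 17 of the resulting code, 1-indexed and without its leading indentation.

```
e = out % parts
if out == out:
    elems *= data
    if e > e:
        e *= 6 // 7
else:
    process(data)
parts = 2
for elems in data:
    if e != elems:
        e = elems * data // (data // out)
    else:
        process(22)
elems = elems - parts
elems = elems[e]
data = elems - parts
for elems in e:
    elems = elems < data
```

Transformed code:
e = out % 2
if out == out:
    elems = elems * data
    if e > e:
        e = e * (6 // 7)
else:
    process(data)
for elems in data:
    if e != elems:
        e = elems * data // (data // out)
    else:
        process(22)
elems = elems - 2
elems = elems[e]
data = elems - 2
for elems in e:
    elems = elems < data

elems = elems < data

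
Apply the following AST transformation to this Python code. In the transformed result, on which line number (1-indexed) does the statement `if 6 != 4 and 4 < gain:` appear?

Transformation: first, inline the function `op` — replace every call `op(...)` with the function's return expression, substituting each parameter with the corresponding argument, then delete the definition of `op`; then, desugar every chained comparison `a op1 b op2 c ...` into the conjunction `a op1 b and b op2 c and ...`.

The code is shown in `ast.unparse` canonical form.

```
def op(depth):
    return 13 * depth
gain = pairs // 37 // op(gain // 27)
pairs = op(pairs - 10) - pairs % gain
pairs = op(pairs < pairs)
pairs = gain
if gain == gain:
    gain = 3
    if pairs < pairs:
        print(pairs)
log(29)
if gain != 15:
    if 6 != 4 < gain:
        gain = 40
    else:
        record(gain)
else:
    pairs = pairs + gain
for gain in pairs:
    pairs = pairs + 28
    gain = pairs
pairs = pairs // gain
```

Transformed code:
gain = pairs // 37 // (13 * (gain // 27))
pairs = 13 * (pairs - 10) - pairs % gain
pairs = 13 * (pairs < pairs)
pairs = gain
if gain == gain:
    gain = 3
    if pairs < pairs:
        print(pairs)
log(29)
if gain != 15:
    if 6 != 4 and 4 < gain:
        gain = 40
    else:
        record(gain)
else:
    pairs = pairs + gain
for gain in pairs:
    pairs = pairs + 28
    gain = pairs
pairs = pairs // gain

11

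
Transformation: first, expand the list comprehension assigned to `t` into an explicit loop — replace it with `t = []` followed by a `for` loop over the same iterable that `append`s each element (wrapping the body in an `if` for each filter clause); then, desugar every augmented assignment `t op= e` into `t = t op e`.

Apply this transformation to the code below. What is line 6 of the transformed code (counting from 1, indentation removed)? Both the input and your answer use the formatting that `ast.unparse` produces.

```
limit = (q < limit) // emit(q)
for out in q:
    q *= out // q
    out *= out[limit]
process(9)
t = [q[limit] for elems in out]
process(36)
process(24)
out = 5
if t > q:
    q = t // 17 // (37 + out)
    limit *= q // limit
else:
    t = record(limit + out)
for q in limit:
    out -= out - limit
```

Transformed code:
limit = (q < limit) // emit(q)
for out in q:
    q = q * (out // q)
    out = out * out[limit]
process(9)
t = []
for elems in out:
    t.append(q[limit])
process(36)
process(24)
out = 5
if t > q:
    q = t // 17 // (37 + out)
    limit = limit * (q // limit)
else:
    t = record(limit + out)
for q in limit:
    out = out - (out - limit)

t = []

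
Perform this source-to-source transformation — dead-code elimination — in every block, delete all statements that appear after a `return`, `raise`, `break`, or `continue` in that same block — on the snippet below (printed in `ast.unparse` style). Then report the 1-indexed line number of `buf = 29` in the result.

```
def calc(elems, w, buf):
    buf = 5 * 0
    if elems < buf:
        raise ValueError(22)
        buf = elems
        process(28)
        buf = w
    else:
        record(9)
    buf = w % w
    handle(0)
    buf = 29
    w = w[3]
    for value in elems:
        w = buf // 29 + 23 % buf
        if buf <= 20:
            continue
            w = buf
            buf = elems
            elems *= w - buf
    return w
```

Transformed code:
def calc(elems, w, buf):
    buf = 5 * 0
    if elems < buf:
        raise ValueError(22)
    else:
        record(9)
    buf = w % w
    handle(0)
    buf = 29
    w = w[3]
    for value in elems:
        w = buf // 29 + 23 % buf
        if buf <= 20:
            continue
    return w

9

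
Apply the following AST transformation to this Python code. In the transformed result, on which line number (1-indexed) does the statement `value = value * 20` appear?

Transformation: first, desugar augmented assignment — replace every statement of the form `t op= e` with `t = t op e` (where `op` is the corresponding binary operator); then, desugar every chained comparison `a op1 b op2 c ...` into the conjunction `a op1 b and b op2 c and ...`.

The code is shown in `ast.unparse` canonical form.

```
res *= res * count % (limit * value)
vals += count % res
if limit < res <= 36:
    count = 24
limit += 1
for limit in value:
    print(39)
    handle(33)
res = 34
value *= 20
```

Transformed code:
res = res * (res * count % (limit * value))
vals = vals + count % res
if limit < res and res <= 36:
    count = 24
limit = limit + 1
for limit in value:
    print(39)
    handle(33)
res = 34
value = value * 20

10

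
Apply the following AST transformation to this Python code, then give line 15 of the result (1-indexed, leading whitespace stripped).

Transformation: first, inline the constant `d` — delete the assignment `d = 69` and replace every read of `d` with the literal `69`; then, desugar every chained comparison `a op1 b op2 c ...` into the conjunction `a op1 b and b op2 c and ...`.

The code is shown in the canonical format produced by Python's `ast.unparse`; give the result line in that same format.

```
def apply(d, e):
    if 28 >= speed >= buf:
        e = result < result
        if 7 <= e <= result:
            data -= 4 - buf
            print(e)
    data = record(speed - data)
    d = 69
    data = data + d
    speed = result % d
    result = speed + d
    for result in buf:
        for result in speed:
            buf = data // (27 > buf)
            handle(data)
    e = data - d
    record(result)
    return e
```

Transformed code:
def apply(d, e):
    if 28 >= speed and speed >= buf:
        e = result < result
        if 7 <= e and e <= result:
            data -= 4 - buf
            print(e)
    data = record(speed - data)
    data = data + 69
    speed = result % 69
    result = speed + 69
    for result in buf:
        for result in speed:
            buf = data // (27 > buf)
            handle(data)
    e = data - 69
    record(result)
    return e

e = data - 69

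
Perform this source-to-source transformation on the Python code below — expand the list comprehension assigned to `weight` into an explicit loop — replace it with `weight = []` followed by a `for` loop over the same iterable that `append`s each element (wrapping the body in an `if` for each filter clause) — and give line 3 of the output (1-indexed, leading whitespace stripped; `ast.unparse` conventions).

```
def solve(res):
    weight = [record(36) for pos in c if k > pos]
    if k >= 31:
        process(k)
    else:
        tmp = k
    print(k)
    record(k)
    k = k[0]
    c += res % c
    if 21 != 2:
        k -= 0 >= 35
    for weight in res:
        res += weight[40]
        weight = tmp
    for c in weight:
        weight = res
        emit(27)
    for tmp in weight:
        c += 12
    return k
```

for pos in c:

Transformed code:
def solve(res):
    weight = []
    for pos in c:
        if k > pos:
            weight.append(record(36))
    if k >= 31:
        process(k)
    else:
        tmp = k
    print(k)
    record(k)
    k = k[0]
    c += res % c
    if 21 != 2:
        k -= 0 >= 35
    for weight in res:
        res += weight[40]
        weight = tmp
    for c in weight:
        weight = res
        emit(27)
    for tmp in weight:
        c += 12
    return k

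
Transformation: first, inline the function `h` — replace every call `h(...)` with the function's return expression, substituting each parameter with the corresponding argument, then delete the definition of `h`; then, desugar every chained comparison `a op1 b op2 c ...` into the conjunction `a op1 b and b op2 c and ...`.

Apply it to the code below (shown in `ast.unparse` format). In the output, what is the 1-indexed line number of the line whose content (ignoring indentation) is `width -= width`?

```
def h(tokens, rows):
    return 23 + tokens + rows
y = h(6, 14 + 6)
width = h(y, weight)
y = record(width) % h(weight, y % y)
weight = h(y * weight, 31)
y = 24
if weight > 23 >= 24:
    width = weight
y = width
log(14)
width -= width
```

Transformed code:
y = 23 + 6 + (14 + 6)
width = 23 + y + weight
y = record(width) % (23 + weight + y % y)
weight = 23 + y * weight + 31
y = 24
if weight > 23 and 23 >= 24:
    width = weight
y = width
log(14)
width -= width

10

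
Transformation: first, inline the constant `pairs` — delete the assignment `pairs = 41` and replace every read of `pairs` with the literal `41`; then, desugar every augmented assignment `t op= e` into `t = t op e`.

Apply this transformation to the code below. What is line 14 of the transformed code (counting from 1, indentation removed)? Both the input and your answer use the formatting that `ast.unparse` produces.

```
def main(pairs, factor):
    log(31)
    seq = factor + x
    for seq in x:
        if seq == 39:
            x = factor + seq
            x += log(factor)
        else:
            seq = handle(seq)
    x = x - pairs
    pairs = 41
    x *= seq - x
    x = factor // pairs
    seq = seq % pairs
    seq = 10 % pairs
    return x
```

seq = 10 % 41

Transformed code:
def main(pairs, factor):
    log(31)
    seq = factor + x
    for seq in x:
        if seq == 39:
            x = factor + seq
            x = x + log(factor)
        else:
            seq = handle(seq)
    x = x - 41
    x = x * (seq - x)
    x = factor // 41
    seq = seq % 41
    seq = 10 % 41
    return x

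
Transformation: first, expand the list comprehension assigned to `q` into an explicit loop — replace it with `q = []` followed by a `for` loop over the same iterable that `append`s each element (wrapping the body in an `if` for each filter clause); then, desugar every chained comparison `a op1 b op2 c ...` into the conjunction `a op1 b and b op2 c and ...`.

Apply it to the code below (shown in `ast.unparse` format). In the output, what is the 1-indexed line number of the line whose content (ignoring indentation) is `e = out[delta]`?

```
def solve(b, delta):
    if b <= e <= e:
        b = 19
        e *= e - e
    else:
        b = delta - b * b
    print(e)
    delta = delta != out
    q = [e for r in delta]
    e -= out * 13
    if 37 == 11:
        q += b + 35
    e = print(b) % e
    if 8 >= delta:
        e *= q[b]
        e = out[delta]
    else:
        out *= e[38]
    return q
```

Transformed code:
def solve(b, delta):
    if b <= e and e <= e:
        b = 19
        e *= e - e
    else:
        b = delta - b * b
    print(e)
    delta = delta != out
    q = []
    for r in delta:
        q.append(e)
    e -= out * 13
    if 37 == 11:
        q += b + 35
    e = print(b) % e
    if 8 >= delta:
        e *= q[b]
        e = out[delta]
    else:
        out *= e[38]
    return q

18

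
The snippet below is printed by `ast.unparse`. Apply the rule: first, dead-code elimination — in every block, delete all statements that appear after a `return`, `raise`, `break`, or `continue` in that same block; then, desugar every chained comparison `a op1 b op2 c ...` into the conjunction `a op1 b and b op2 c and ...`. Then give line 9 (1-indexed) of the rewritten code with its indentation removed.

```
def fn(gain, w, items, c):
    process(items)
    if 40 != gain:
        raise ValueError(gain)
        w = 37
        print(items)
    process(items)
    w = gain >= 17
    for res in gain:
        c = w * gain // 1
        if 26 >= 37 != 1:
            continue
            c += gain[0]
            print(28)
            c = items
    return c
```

if 26 >= 37 and 37 != 1:

Transformed code:
def fn(gain, w, items, c):
    process(items)
    if 40 != gain:
        raise ValueError(gain)
    process(items)
    w = gain >= 17
    for res in gain:
        c = w * gain // 1
        if 26 >= 37 and 37 != 1:
            continue
    return c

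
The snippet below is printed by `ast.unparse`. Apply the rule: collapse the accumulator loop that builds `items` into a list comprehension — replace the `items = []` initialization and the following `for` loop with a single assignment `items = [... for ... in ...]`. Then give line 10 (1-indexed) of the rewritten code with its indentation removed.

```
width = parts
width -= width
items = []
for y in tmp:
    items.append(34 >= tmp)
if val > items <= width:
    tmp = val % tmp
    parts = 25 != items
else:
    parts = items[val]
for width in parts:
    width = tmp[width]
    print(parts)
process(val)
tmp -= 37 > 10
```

Transformed code:
width = parts
width -= width
items = [34 >= tmp for y in tmp]
if val > items <= width:
    tmp = val % tmp
    parts = 25 != items
else:
    parts = items[val]
for width in parts:
    width = tmp[width]
    print(parts)
process(val)
tmp -= 37 > 10

width = tmp[width]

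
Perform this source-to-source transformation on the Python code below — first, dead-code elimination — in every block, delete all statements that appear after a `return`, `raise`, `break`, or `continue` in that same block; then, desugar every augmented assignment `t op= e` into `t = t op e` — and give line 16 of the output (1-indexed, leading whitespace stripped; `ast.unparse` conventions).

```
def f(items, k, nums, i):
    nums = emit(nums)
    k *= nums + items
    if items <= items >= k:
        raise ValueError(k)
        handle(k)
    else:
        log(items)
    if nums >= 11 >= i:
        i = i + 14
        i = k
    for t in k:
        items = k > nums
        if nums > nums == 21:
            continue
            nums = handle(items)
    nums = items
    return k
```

return k

Transformed code:
def f(items, k, nums, i):
    nums = emit(nums)
    k = k * (nums + items)
    if items <= items >= k:
        raise ValueError(k)
    else:
        log(items)
    if nums >= 11 >= i:
        i = i + 14
        i = k
    for t in k:
        items = k > nums
        if nums > nums == 21:
            continue
    nums = items
    return k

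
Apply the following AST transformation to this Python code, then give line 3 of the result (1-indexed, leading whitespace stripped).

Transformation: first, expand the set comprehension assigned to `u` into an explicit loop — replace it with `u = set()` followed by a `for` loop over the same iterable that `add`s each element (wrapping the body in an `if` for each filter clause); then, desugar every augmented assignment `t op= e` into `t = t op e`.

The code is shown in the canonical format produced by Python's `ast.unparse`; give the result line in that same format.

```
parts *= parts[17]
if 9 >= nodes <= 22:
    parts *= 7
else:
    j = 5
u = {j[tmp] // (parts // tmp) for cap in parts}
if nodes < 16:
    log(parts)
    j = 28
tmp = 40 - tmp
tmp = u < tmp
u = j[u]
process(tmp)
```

Transformed code:
parts = parts * parts[17]
if 9 >= nodes <= 22:
    parts = parts * 7
else:
    j = 5
u = set()
for cap in parts:
    u.add(j[tmp] // (parts // tmp))
if nodes < 16:
    log(parts)
    j = 28
tmp = 40 - tmp
tmp = u < tmp
u = j[u]
process(tmp)

parts = parts * 7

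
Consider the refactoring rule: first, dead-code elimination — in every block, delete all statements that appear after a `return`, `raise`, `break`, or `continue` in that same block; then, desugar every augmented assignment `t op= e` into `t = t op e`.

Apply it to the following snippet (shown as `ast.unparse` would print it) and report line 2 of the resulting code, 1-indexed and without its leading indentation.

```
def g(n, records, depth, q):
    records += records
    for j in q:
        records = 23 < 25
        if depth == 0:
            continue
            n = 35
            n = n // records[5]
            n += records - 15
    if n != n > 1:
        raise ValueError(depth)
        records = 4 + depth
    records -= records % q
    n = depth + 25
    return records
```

records = records + records

Transformed code:
def g(n, records, depth, q):
    records = records + records
    for j in q:
        records = 23 < 25
        if depth == 0:
            continue
    if n != n > 1:
        raise ValueError(depth)
    records = records - records % q
    n = depth + 25
    return records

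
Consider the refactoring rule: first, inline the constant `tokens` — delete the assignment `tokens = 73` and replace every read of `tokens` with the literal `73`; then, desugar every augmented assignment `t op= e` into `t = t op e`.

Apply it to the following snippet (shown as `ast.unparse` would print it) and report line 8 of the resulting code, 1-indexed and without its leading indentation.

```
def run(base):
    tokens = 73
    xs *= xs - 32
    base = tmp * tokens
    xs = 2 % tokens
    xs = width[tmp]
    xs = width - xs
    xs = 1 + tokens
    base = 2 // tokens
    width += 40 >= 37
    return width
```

Transformed code:
def run(base):
    xs = xs * (xs - 32)
    base = tmp * 73
    xs = 2 % 73
    xs = width[tmp]
    xs = width - xs
    xs = 1 + 73
    base = 2 // 73
    width = width + (40 >= 37)
    return width

base = 2 // 73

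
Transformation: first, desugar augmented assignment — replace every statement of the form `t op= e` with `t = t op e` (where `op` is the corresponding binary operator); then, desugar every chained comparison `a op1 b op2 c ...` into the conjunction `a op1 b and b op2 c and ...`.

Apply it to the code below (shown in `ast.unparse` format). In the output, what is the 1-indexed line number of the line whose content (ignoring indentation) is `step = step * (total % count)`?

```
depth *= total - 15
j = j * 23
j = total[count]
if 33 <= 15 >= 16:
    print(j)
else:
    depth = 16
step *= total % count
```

8

Transformed code:
depth = depth * (total - 15)
j = j * 23
j = total[count]
if 33 <= 15 and 15 >= 16:
    print(j)
else:
    depth = 16
step = step * (total % count)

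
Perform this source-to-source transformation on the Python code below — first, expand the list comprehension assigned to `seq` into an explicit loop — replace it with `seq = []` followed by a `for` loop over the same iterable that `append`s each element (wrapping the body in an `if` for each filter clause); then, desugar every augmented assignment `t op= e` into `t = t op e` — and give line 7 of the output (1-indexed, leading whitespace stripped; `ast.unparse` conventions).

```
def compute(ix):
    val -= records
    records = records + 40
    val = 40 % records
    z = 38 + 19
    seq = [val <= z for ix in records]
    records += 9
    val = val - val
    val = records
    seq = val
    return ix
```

Transformed code:
def compute(ix):
    val = val - records
    records = records + 40
    val = 40 % records
    z = 38 + 19
    seq = []
    for ix in records:
        seq.append(val <= z)
    records = records + 9
    val = val - val
    val = records
    seq = val
    return ix

for ix in records:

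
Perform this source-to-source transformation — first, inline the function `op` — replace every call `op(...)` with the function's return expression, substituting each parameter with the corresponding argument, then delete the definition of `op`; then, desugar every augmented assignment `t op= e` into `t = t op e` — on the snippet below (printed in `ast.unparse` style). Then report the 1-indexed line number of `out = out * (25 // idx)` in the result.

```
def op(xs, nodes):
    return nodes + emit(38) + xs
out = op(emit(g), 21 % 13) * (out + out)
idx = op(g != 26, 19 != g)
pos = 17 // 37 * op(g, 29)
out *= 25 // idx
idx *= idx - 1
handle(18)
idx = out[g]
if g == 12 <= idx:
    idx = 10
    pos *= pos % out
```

Transformed code:
out = (21 % 13 + emit(38) + emit(g)) * (out + out)
idx = (19 != g) + emit(38) + (g != 26)
pos = 17 // 37 * (29 + emit(38) + g)
out = out * (25 // idx)
idx = idx * (idx - 1)
handle(18)
idx = out[g]
if g == 12 <= idx:
    idx = 10
    pos = pos * (pos % out)

4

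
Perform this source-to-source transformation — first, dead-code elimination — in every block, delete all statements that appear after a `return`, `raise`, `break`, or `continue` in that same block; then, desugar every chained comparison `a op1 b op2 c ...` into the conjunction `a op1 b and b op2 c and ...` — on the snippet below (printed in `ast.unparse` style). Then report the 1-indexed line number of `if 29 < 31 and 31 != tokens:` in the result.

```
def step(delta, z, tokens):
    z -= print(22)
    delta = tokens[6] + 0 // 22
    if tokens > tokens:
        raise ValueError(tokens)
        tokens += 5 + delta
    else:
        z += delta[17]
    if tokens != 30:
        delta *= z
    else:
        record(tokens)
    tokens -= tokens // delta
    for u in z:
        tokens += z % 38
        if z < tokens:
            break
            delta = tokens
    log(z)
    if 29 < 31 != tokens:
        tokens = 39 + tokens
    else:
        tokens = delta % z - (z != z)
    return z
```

18

Transformed code:
def step(delta, z, tokens):
    z -= print(22)
    delta = tokens[6] + 0 // 22
    if tokens > tokens:
        raise ValueError(tokens)
    else:
        z += delta[17]
    if tokens != 30:
        delta *= z
    else:
        record(tokens)
    tokens -= tokens // delta
    for u in z:
        tokens += z % 38
        if z < tokens:
            break
    log(z)
    if 29 < 31 and 31 != tokens:
        tokens = 39 + tokens
    else:
        tokens = delta % z - (z != z)
    return z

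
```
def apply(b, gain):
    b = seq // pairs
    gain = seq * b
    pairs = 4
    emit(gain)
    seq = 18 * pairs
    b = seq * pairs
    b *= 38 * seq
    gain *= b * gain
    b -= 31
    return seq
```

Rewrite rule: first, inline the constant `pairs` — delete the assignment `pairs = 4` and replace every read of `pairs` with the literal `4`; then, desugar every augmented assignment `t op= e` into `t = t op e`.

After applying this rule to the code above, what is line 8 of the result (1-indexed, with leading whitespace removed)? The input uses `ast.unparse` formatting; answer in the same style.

Transformed code:
def apply(b, gain):
    b = seq // 4
    gain = seq * b
    emit(gain)
    seq = 18 * 4
    b = seq * 4
    b = b * (38 * seq)
    gain = gain * (b * gain)
    b = b - 31
    return seq

gain = gain * (b * gain)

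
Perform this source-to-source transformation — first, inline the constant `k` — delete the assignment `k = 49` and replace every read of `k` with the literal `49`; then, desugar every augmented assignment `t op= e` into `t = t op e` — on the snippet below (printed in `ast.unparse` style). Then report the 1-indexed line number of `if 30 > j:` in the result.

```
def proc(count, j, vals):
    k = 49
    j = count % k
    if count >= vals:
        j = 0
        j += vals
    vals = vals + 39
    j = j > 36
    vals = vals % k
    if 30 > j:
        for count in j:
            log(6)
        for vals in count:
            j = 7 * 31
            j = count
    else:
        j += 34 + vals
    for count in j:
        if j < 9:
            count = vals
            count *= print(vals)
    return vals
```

Transformed code:
def proc(count, j, vals):
    j = count % 49
    if count >= vals:
        j = 0
        j = j + vals
    vals = vals + 39
    j = j > 36
    vals = vals % 49
    if 30 > j:
        for count in j:
            log(6)
        for vals in count:
            j = 7 * 31
            j = count
    else:
        j = j + (34 + vals)
    for count in j:
        if j < 9:
            count = vals
            count = count * print(vals)
    return vals

9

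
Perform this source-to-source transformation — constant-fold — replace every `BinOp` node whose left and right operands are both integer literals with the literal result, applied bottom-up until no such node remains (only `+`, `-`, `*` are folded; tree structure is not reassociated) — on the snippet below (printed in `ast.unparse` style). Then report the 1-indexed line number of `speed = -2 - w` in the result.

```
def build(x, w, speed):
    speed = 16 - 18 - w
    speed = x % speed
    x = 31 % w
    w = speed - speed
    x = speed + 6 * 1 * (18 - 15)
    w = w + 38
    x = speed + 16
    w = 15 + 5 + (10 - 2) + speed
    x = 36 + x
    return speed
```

2

Transformed code:
def build(x, w, speed):
    speed = -2 - w
    speed = x % speed
    x = 31 % w
    w = speed - speed
    x = speed + 18
    w = w + 38
    x = speed + 16
    w = 28 + speed
    x = 36 + x
    return speed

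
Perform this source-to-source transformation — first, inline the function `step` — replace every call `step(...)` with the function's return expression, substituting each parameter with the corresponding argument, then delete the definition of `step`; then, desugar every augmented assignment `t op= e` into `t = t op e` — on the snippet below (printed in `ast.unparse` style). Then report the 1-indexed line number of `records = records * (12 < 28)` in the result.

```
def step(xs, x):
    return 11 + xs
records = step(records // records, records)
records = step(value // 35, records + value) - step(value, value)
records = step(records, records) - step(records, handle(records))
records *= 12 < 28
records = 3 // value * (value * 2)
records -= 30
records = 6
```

Transformed code:
records = 11 + records // records
records = 11 + value // 35 - (11 + value)
records = 11 + records - (11 + records)
records = records * (12 < 28)
records = 3 // value * (value * 2)
records = records - 30
records = 6

4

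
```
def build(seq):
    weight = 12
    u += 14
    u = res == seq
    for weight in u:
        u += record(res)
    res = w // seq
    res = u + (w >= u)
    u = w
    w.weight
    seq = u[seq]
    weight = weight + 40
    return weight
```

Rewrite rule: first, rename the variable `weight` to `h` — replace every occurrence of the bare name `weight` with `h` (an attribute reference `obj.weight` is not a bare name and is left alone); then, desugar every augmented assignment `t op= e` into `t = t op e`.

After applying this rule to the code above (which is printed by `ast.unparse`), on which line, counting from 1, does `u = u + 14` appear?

Transformed code:
def build(seq):
    h = 12
    u = u + 14
    u = res == seq
    for h in u:
        u = u + record(res)
    res = w // seq
    res = u + (w >= u)
    u = w
    w.weight
    seq = u[seq]
    h = h + 40
    return h

3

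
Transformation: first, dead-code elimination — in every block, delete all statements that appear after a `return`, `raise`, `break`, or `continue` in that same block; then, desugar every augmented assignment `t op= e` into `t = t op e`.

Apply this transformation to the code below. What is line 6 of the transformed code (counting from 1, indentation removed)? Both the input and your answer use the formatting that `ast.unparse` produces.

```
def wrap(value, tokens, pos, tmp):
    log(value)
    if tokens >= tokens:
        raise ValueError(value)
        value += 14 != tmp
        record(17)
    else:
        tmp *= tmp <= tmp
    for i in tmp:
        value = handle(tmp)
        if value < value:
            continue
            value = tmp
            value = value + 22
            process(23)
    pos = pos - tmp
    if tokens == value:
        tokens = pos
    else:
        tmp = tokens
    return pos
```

tmp = tmp * (tmp <= tmp)

Transformed code:
def wrap(value, tokens, pos, tmp):
    log(value)
    if tokens >= tokens:
        raise ValueError(value)
    else:
        tmp = tmp * (tmp <= tmp)
    for i in tmp:
        value = handle(tmp)
        if value < value:
            continue
    pos = pos - tmp
    if tokens == value:
        tokens = pos
    else:
        tmp = tokens
    return pos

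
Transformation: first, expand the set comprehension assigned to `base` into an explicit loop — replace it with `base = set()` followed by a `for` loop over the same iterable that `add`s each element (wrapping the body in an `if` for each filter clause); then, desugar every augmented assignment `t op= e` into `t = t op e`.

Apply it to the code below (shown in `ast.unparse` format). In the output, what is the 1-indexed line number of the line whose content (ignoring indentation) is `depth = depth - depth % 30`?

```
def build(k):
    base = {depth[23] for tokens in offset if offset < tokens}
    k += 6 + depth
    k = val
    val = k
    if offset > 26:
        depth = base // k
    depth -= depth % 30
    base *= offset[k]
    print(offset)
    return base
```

Transformed code:
def build(k):
    base = set()
    for tokens in offset:
        if offset < tokens:
            base.add(depth[23])
    k = k + (6 + depth)
    k = val
    val = k
    if offset > 26:
        depth = base // k
    depth = depth - depth % 30
    base = base * offset[k]
    print(offset)
    return base

11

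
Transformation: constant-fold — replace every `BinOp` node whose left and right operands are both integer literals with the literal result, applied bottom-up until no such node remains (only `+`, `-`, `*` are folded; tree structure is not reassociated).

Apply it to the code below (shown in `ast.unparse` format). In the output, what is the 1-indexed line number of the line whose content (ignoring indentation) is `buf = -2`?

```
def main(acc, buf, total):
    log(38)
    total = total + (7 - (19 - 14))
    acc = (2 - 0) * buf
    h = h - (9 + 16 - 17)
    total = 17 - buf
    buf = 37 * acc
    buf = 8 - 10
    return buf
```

Transformed code:
def main(acc, buf, total):
    log(38)
    total = total + 2
    acc = 2 * buf
    h = h - 8
    total = 17 - buf
    buf = 37 * acc
    buf = -2
    return buf

8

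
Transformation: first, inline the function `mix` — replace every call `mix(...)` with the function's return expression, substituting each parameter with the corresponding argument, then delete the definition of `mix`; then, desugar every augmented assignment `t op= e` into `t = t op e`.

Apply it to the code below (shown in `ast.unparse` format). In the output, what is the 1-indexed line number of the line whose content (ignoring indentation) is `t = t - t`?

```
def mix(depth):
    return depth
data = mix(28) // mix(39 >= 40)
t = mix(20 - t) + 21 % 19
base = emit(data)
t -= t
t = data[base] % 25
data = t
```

Transformed code:
data = 28 // (39 >= 40)
t = 20 - t + 21 % 19
base = emit(data)
t = t - t
t = data[base] % 25
data = t

4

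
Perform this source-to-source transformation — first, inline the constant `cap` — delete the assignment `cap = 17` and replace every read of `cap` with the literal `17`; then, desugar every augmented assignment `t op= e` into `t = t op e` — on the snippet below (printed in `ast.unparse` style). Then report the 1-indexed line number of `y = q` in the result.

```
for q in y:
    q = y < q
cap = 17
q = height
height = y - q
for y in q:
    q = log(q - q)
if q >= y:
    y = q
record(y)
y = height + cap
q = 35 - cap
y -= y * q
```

Transformed code:
for q in y:
    q = y < q
q = height
height = y - q
for y in q:
    q = log(q - q)
if q >= y:
    y = q
record(y)
y = height + 17
q = 35 - 17
y = y - y * q

8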